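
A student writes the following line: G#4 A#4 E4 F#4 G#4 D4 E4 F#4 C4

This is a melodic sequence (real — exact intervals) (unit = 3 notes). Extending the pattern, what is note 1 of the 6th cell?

Bb3

Grouping in 3s, the 1st note of each cell is G#4, F#4, E4.
Extending down a 2nd: D4 → C4 → Bb3.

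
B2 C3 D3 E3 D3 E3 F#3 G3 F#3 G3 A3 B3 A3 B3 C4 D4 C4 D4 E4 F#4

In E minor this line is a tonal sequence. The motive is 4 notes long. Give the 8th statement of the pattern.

The 4-note cells begin on B2, D3, F#3, A3, C4 — each up a 3rd from the last.
Continuing the starts: E4 → G4 → B4.
Statement 8 starts on B4 and keeps the same diatonic contour: B4 C5 D5 E5.

B4 C5 D5 E5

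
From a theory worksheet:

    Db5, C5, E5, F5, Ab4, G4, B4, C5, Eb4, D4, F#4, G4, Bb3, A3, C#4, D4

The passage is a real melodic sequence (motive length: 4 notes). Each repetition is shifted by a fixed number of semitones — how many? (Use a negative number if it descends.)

With a 4-note motive the entries are Db5, Ab4, Eb4, Bb3, each down a 4th from the previous.
Db5→Ab4 is 68 − 73 = -5 semitones.

-5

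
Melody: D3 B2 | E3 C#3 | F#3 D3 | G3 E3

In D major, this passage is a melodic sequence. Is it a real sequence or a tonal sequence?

tonal

Every note is diatonic to D major.
Cell 1 has -3 semitones from note 1 to 2, but cell 3 has -4 — the interval quality changes while the contour stays the same, which is the hallmark of a tonal sequence.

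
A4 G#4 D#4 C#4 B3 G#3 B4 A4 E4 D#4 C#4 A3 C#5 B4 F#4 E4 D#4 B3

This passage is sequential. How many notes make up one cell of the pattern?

6

18 notes total. Splitting into 3 groups of 6:
A4 G#4 D#4 C#4 B3 G#3 | B4 A4 E4 D#4 C#4 A3 | C#5 B4 F#4 E4 D#4 B3
Each cell is the previous one up a 2nd — so the unit is 6 notes.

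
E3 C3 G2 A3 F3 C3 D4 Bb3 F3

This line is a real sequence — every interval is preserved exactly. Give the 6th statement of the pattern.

F5 Db5 Ab4

The 3-note cells begin on E3, A3, D4 — each up a 4th from the last.
Carrying on: G4 → C5 → F5.
Statement 6 starts on F5 and keeps the same exact contour: F5 Db5 Ab4.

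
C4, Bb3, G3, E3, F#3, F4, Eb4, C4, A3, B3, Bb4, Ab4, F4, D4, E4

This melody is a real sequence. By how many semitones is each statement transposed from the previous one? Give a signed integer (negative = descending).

With a 5-note motive the entries are C4, F4, Bb4, each up a 4th from the previous.
Counting half-steps from C4 to F4: 5.

5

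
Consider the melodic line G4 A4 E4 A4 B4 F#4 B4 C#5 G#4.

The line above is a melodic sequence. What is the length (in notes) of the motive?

9 notes total. Splitting into 3 groups of 3:
G4 A4 E4 | A4 B4 F#4 | B4 C#5 G#4
Each cell is the previous one up a 2nd — so the unit is 3 notes.

3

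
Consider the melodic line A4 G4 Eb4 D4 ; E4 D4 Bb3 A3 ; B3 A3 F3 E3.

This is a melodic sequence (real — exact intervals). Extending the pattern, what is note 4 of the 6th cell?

The unit is 4 notes. Position-4 pitches of the 3 shown cells: D4, A3, E3.
Each moves down a 4th. Continuing: B2 → F#2 → C#2.

C#2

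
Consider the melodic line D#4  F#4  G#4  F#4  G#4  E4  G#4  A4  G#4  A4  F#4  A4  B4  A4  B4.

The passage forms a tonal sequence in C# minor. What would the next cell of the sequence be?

G#4 B4 C#5 B4 C#5

With a 5-note motive the entries are D#4, E4, F#4, each up a 2nd from the previous.
From G#4 the diatonic shape gives G#4 B4 C#5 B4 C#5.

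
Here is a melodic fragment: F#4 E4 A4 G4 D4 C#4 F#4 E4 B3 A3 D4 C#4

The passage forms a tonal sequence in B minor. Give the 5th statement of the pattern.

Taking 4-note groups, the heads are F#4, D4, B3: the pattern moves down a 3rd.
Carrying on: G3 → E3.
From E3 the diatonic shape gives E3 D3 G3 F#3.

E3 D3 G3 F#3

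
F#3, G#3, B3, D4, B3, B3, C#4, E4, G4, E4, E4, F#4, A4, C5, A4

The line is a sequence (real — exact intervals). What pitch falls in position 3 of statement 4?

The unit is 5 notes. Position-3 pitches of the 3 shown cells: B3, E4, A4.
One more up a 4th gives D5.

D5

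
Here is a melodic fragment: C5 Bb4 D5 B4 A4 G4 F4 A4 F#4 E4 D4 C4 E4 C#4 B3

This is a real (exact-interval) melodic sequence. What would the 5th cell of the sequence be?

E3 D3 F#3 D#3 C#3

With a 5-note motive the entries are C5, G4, D4, each down a 4th from the previous.
Carrying on: A3 → E3.
So cell 5 is E3 D3 F#3 D#3 C#3.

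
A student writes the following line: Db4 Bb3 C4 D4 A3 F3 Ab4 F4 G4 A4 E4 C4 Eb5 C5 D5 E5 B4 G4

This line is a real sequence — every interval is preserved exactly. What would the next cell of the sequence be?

Unit = 6 notes; the statements start on Db4, Ab4, Eb5, moving up a 5th each time.
So cell 4 is Bb5 G5 A5 B5 F#5 D5.

Bb5 G5 A5 B5 F#5 D5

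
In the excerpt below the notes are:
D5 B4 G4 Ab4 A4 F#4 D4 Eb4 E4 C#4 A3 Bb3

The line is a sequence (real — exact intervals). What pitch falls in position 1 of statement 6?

C#3

The unit is 4 notes. Position-1 pitches of the 3 shown cells: D5, A4, E4.
Each moves down a 4th. Continuing: B3 → F#3 → C#3.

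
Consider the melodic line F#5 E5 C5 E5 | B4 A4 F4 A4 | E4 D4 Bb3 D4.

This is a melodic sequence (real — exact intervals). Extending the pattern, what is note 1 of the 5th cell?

D3

Grouping in 4s, the 1st note of each cell is F#5, B4, E4.
Extending down a 5th: A3 → D3.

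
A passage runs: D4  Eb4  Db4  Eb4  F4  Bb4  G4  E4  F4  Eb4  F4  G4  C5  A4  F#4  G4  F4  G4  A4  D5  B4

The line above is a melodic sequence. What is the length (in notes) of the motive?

7

Try groups of 7 (3 cells in 21 notes):
D4 Eb4 Db4 Eb4 F4 Bb4 G4 | E4 F4 Eb4 F4 G4 C5 A4 | F#4 G4 F4 G4 A4 D5 B4
Every group is a transposition up a 2nd of the one before; no shorter unit works.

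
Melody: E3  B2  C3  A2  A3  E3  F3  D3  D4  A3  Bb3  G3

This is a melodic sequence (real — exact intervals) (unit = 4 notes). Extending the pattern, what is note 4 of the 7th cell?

The unit is 4 notes. Position-4 pitches of the 3 shown cells: A2, D3, G3.
Carrying that up a 4th forward: C4 → F4 → Bb4 → Eb5.

Eb5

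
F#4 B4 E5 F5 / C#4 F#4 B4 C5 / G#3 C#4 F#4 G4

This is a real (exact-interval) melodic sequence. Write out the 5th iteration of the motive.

The 4-note cells begin on F#4, C#4, G#3 — each down a 4th from the last.
Continuing the starts: D#3 → A#2.
From A#2 the exact shape gives A#2 D#3 G#3 A3.

A#2 D#3 G#3 A3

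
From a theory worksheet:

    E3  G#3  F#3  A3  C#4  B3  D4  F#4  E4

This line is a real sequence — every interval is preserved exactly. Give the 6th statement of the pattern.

Unit = 3 notes; the statements start on E3, A3, D4, moving up a 4th each time.
Extending up a 4th: G4 → C5 → F5.
So cell 6 is F5 A5 G5.

F5 A5 G5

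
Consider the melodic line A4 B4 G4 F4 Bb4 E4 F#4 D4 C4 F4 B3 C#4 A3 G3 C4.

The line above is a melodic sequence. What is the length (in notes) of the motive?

5

There are 15 notes; a 5-note unit gives 3 cells:
A4 B4 G4 F4 Bb4 | E4 F#4 D4 C4 F4 | B3 C#4 A3 G3 C4
Every group is a transposition down a 4th of the one before; no shorter unit works.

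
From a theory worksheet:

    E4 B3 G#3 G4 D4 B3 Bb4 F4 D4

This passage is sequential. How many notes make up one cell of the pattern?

3

There are 9 notes; a 3-note unit gives 3 cells:
E4 B3 G#3 | G4 D4 B3 | Bb4 F4 D4
Every group is a transposition up a 3rd of the one before; no shorter unit works.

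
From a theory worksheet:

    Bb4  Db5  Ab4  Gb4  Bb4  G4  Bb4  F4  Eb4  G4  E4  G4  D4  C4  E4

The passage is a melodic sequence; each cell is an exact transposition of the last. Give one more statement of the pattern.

The 5-note cells begin on Bb4, G4, E4 — each down a 3rd from the last.
Statement 4 starts on C#4 and keeps the same exact contour: C#4 E4 B3 A3 C#4.

C#4 E4 B3 A3 C#4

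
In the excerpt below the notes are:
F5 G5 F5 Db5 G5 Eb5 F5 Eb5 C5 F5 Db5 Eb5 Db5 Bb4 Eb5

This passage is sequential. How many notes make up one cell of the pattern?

5

There are 15 notes; a 5-note unit gives 3 cells:
F5 G5 F5 Db5 G5 | Eb5 F5 Eb5 C5 F5 | Db5 Eb5 Db5 Bb4 Eb5
That's a consistent down a 2nd shift per cell, and no other grouping gives one.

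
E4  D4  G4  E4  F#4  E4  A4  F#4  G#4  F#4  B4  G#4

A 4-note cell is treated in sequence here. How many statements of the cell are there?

3

12 notes in groups of 4 gives 12/4 = 3 statements.
Starts: E4, F#4, G#4 — each up a 2nd.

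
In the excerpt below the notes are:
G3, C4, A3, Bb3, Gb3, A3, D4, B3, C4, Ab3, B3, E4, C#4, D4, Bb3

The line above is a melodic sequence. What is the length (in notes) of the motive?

5

15 notes total. Splitting into 3 groups of 5:
G3 C4 A3 Bb3 Gb3 | A3 D4 B3 C4 Ab3 | B3 E4 C#4 D4 Bb3
Every group is a transposition up a 2nd of the one before; no shorter unit works.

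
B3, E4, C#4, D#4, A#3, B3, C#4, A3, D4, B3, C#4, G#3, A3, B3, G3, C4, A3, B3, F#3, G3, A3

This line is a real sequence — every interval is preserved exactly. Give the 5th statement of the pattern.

Taking 7-note groups, the heads are B3, A3, G3: the pattern moves down a 2nd.
Extending down a 2nd: F3 → Eb3.
Statement 5 starts on Eb3 and keeps the same exact contour: Eb3 Ab3 F3 G3 D3 Eb3 F3.

Eb3 Ab3 F3 G3 D3 Eb3 F3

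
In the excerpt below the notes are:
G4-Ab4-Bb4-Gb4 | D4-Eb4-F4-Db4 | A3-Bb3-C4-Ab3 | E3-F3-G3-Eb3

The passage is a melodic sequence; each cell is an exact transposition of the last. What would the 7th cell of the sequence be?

With a 4-note motive the entries are G4, D4, A3, E3, each down a 4th from the previous.
Continuing the starts: B2 → F#2 → C#2.
Statement 7 starts on C#2 and keeps the same exact contour: C#2 D2 E2 C2.

C#2 D2 E2 C2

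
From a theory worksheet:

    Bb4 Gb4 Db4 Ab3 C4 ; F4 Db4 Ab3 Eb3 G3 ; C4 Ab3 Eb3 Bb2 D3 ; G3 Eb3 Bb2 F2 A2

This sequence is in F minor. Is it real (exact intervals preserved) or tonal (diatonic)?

Each cell has the same semitone pattern (-4, -5, -5, 4) — intervals are preserved exactly.
And Gb4 lies outside F minor, so the sequence is real rather than tonal.

real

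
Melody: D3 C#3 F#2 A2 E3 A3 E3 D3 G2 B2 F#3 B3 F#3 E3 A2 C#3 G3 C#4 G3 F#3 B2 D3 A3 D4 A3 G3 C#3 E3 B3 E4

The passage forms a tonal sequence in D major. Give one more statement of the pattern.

B3 A3 D3 F#3 C#4 F#4

Taking 6-note groups, the heads are D3, E3, F#3, G3, A3: the pattern moves up a 2nd.
From B3 the diatonic shape gives B3 A3 D3 F#3 C#4 F#4.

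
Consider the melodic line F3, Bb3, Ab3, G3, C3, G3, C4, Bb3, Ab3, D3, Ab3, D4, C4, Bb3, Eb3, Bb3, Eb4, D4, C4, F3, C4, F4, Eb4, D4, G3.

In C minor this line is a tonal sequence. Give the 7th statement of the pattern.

The 5-note cells begin on F3, G3, Ab3, Bb3, C4 — each up a 2nd from the last.
Continuing the starts: D4 → Eb4.
So cell 7 is Eb4 Ab4 G4 F4 Bb3.

Eb4 Ab4 G4 F4 Bb3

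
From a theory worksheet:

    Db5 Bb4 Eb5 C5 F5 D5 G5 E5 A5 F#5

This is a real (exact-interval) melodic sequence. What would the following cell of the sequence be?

Taking 2-note groups, the heads are Db5, Eb5, F5, G5, A5: the pattern moves up a 2nd.
From B5 the exact shape gives B5 G#5.

B5 G#5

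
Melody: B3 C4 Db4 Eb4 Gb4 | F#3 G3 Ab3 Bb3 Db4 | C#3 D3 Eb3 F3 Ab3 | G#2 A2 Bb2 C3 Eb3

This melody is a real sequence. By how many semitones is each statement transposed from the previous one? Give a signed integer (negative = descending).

With a 5-note motive the entries are B3, F#3, C#3, G#2, each down a 4th from the previous.
B3 to F#3 spans -5 semitones.

-5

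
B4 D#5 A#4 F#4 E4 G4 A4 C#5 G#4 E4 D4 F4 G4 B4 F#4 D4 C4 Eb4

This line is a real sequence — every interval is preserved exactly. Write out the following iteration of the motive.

F4 A4 E4 C4 Bb3 Db4

With a 6-note motive the entries are B4, A4, G4, each down a 2nd from the previous.
From F4 the exact shape gives F4 A4 E4 C4 Bb3 Db4.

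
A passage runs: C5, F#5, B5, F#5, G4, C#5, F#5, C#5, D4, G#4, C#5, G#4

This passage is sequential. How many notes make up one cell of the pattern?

4

12 notes total. Splitting into 3 groups of 4:
C5 F#5 B5 F#5 | G4 C#5 F#5 C#5 | D4 G#4 C#5 G#4
Each cell is the previous one down a 4th — so the unit is 4 notes.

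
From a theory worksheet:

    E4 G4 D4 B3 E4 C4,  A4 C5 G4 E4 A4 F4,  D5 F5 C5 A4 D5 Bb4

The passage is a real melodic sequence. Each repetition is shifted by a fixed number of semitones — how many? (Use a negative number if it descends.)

5

Taking 6-note groups, the heads are E4, A4, D5: the pattern moves up a 4th.
E4 to A4 spans +5 semitones.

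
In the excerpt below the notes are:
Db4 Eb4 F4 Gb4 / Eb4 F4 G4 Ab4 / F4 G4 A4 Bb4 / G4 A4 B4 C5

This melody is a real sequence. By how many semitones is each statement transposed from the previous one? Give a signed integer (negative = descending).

2

The 4-note cells begin on Db4, Eb4, F4, G4 — each up a 2nd from the last.
Counting half-steps from Db4 to Eb4: 2.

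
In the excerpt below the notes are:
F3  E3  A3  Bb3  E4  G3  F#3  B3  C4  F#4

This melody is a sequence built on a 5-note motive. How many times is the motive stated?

2

10 notes in groups of 5 gives 10/5 = 2 statements.
Starts: F3, G3 — each up a 2nd.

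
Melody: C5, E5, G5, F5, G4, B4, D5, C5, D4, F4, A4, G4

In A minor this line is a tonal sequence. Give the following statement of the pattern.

The 4-note cells begin on C5, G4, D4 — each down a 4th from the last.
Statement 4 starts on A3 and keeps the same diatonic contour: A3 C4 E4 D4.

A3 C4 E4 D4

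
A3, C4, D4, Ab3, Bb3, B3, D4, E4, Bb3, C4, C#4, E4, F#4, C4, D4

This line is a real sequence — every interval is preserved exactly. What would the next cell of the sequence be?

With a 5-note motive the entries are A3, B3, C#4, each up a 2nd from the previous.
Statement 4 starts on D#4 and keeps the same exact contour: D#4 F#4 G#4 D4 E4.

D#4 F#4 G#4 D4 E4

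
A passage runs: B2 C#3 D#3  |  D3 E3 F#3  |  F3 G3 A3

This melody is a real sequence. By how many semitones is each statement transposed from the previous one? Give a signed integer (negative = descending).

3

With a 3-note motive the entries are B2, D3, F3, each up a 3rd from the previous.
B2→D3 is 50 − 47 = 3 semitones.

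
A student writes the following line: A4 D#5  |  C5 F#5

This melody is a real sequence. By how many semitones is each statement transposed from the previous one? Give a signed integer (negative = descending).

3

The 2-note cells begin on A4, C5 — each up a 3rd from the last.
Counting half-steps from A4 to C5: 3.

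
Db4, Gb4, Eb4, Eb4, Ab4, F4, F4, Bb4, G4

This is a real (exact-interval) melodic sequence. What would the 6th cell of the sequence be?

With a 3-note motive the entries are Db4, Eb4, F4, each up a 2nd from the previous.
Extending up a 2nd: G4 → A4 → B4.
Statement 6 starts on B4 and keeps the same exact contour: B4 E5 C#5.

B4 E5 C#5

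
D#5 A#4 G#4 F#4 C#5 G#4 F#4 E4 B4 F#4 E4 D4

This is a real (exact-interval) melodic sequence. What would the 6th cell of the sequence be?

F4 C4 Bb3 Ab3

The 4-note cells begin on D#5, C#5, B4 — each down a 2nd from the last.
Extending down a 2nd: A4 → G4 → F4.
From F4 the exact shape gives F4 C4 Bb3 Ab3.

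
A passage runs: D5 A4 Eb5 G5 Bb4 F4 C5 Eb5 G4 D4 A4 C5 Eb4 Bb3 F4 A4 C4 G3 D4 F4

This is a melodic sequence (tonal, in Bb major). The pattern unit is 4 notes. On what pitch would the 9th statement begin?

Bb2

Taking 4-note groups, the heads are D5, Bb4, G4, Eb4, C4: the pattern moves down a 3rd.
Extending the heads down a 3rd: A3 → F3 → D3 → Bb2.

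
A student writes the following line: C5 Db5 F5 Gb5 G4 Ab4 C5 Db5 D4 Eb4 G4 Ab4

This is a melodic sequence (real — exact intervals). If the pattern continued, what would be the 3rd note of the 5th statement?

With 4-note cells, note 3 of each statement runs F5, C5, G4.
Each moves down a 4th. Continuing: D4 → A3.

A3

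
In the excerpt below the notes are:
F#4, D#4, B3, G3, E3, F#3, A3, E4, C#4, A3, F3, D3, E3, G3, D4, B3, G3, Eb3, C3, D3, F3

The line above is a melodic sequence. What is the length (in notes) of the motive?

21 notes total. Splitting into 3 groups of 7:
F#4 D#4 B3 G3 E3 F#3 A3 | E4 C#4 A3 F3 D3 E3 G3 | D4 B3 G3 Eb3 C3 D3 F3
Every group is a transposition down a 2nd of the one before; no shorter unit works.

7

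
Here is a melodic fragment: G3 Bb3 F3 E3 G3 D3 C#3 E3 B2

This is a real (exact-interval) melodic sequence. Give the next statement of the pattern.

A#2 C#3 G#2

The 3-note cells begin on G3, E3, C#3 — each down a 3rd from the last.
Statement 4 starts on A#2 and keeps the same exact contour: A#2 C#3 G#2.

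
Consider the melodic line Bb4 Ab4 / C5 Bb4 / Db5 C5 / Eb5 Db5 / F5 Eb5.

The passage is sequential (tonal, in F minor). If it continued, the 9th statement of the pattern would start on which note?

C6

Taking 2-note groups, the heads are Bb4, C5, Db5, Eb5, F5: the pattern moves up a 2nd.
Extending the heads up a 2nd: G5 → Ab5 → Bb5 → C6.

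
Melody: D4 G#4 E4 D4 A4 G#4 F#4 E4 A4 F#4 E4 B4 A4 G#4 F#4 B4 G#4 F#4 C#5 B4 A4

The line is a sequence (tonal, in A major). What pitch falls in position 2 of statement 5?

D5

With 7-note cells, note 2 of each statement runs G#4, A4, B4.
Each moves up a 2nd. Continuing: C#5 → D5.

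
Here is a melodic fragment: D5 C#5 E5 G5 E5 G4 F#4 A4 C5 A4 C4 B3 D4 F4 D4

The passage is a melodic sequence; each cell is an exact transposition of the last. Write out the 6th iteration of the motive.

Eb2 D2 F2 Ab2 F2

The 5-note cells begin on D5, G4, C4 — each down a 5th from the last.
Continuing the starts: F3 → Bb2 → Eb2.
From Eb2 the exact shape gives Eb2 D2 F2 Ab2 F2.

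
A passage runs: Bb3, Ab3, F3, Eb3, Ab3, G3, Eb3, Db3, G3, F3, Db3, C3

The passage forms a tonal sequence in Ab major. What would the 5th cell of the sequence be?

Eb3 Db3 Bb2 Ab2

Taking 4-note groups, the heads are Bb3, Ab3, G3: the pattern moves down a 2nd.
Carrying on: F3 → Eb3.
From Eb3 the diatonic shape gives Eb3 Db3 Bb2 Ab2.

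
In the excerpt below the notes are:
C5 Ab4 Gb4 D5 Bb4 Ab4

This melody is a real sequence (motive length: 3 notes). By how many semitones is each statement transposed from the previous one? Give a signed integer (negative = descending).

Taking 3-note groups, the heads are C5, D5: the pattern moves up a 2nd.
C5 to D5 spans +2 semitones.

2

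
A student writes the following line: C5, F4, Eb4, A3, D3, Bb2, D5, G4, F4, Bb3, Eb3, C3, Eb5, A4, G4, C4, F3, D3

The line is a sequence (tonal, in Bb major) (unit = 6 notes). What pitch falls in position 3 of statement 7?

The unit is 6 notes. Position-3 pitches of the 3 shown cells: Eb4, F4, G4.
Carrying that up a 2nd forward: A4 → Bb4 → C5 → D5.

D5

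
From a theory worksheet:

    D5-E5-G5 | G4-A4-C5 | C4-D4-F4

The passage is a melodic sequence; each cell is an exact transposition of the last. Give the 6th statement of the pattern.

The 3-note cells begin on D5, G4, C4 — each down a 5th from the last.
Continuing the starts: F3 → Bb2 → Eb2.
So cell 6 is Eb2 F2 Ab2.

Eb2 F2 Ab2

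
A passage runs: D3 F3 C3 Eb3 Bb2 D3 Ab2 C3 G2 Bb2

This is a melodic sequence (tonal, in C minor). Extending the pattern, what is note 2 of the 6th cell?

Grouping in 2s, the 2nd note of each cell is F3, Eb3, D3, C3, Bb2.
One more down a 2nd gives Ab2.

Ab2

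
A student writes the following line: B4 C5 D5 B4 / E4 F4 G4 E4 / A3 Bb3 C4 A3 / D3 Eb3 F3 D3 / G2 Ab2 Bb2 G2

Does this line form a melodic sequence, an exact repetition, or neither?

sequence

Each 4-note cell is the previous one transposed down a 5th.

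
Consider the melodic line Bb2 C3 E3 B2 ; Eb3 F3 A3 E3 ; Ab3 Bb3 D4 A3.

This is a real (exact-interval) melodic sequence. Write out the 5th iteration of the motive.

Unit = 4 notes; the statements start on Bb2, Eb3, Ab3, moving up a 4th each time.
Extending up a 4th: Db4 → Gb4.
So cell 5 is Gb4 Ab4 C5 G4.

Gb4 Ab4 C5 G4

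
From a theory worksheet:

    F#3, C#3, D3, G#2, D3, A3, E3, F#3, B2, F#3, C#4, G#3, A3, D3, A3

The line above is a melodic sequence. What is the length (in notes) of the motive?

5

15 notes total. Splitting into 3 groups of 5:
F#3 C#3 D3 G#2 D3 | A3 E3 F#3 B2 F#3 | C#4 G#3 A3 D3 A3
Every group is a transposition up a 3rd of the one before; no shorter unit works.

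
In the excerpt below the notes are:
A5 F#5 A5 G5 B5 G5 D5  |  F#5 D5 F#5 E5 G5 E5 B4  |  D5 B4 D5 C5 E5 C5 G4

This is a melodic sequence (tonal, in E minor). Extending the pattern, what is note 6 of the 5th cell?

F#4

Grouping in 7s, the 6th note of each cell is G5, E5, C5.
Each moves down a 3rd. Continuing: A4 → F#4.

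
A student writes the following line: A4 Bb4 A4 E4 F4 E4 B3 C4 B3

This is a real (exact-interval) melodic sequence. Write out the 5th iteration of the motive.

With a 3-note motive the entries are A4, E4, B3, each down a 4th from the previous.
Carrying on: F#3 → C#3.
So cell 5 is C#3 D3 C#3.

C#3 D3 C#3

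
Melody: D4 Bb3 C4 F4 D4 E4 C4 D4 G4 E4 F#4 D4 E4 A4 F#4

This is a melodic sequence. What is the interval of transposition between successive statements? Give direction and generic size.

The 5-note cells begin on D4, E4, F#4 — each up a 2nd from the last.
From D4 to E4: up a 2nd.

up a 2nd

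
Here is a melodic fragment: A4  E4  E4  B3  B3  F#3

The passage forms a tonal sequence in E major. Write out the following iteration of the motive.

Unit = 2 notes; the statements start on A4, E4, B3, moving down a 4th each time.
From F#3 the diatonic shape gives F#3 C#3.

F#3 C#3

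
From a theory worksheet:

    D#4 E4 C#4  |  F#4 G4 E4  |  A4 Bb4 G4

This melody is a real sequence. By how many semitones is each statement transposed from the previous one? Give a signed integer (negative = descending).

3

The 3-note cells begin on D#4, F#4, A4 — each up a 3rd from the last.
D#4→F#4 is 66 − 63 = 3 semitones.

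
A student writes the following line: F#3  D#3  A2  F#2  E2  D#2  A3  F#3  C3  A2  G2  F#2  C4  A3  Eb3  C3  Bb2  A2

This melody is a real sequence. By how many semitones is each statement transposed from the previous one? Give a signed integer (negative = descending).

3

Taking 6-note groups, the heads are F#3, A3, C4: the pattern moves up a 3rd.
F#3 to A3 spans +3 semitones.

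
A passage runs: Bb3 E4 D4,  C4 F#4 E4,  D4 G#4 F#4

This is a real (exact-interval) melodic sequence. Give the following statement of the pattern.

Taking 3-note groups, the heads are Bb3, C4, D4: the pattern moves up a 2nd.
From E4 the exact shape gives E4 A#4 G#4.

E4 A#4 G#4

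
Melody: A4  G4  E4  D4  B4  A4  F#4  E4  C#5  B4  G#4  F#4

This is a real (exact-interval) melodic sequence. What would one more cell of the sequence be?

The 4-note cells begin on A4, B4, C#5 — each up a 2nd from the last.
From D#5 the exact shape gives D#5 C#5 A#4 G#4.

D#5 C#5 A#4 G#4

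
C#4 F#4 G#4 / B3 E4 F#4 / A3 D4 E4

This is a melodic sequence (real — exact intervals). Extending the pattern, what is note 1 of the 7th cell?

Db3

The unit is 3 notes. Position-1 pitches of the 3 shown cells: C#4, B3, A3.
Carrying that down a 2nd forward: G3 → F3 → Eb3 → Db3.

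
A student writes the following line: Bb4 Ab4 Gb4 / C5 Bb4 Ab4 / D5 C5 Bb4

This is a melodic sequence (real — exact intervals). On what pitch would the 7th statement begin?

Unit = 3 notes; the statements start on Bb4, C5, D5, moving up a 2nd each time.
Continuing: E5 → F#5 → G#5 → A#5. Statement 7 starts on A#5.

A#5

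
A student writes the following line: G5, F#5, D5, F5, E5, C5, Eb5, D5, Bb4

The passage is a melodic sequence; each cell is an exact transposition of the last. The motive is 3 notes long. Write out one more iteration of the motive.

Db5 C5 Ab4

Unit = 3 notes; the statements start on G5, F5, Eb5, moving down a 2nd each time.
Statement 4 starts on Db5 and keeps the same exact contour: Db5 C5 Ab4.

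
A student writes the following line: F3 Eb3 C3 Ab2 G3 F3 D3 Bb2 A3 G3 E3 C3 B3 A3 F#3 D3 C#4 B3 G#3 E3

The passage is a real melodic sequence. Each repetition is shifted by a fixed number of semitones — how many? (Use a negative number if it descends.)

The 4-note cells begin on F3, G3, A3, B3, C#4 — each up a 2nd from the last.
F3 to G3 spans +2 semitones.

2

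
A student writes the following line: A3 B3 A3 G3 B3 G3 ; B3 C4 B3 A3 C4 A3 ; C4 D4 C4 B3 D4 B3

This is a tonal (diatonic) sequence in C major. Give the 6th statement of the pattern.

Unit = 6 notes; the statements start on A3, B3, C4, moving up a 2nd each time.
Carrying on: D4 → E4 → F4.
From F4 the diatonic shape gives F4 G4 F4 E4 G4 E4.

F4 G4 F4 E4 G4 E4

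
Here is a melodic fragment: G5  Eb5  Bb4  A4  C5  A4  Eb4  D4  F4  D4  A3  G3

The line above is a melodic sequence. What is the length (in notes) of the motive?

4

There are 12 notes; a 4-note unit gives 3 cells:
G5 Eb5 Bb4 A4 | C5 A4 Eb4 D4 | F4 D4 A3 G3
Every group is a transposition down a 5th of the one before; no shorter unit works.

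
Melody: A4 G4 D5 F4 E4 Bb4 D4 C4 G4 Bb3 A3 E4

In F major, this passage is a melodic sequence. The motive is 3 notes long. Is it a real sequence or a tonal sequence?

Every note is diatonic to F major.
Cell 1 has -2 semitones from note 1 to 2, but cell 2 has -1 — the interval quality changes while the contour stays the same, which is the hallmark of a tonal sequence.

tonal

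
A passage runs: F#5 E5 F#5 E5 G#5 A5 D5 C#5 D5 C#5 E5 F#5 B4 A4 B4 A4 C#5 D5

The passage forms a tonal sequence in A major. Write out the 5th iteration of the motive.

E4 D4 E4 D4 F#4 G#4

With a 6-note motive the entries are F#5, D5, B4, each down a 3rd from the previous.
Continuing the starts: G#4 → E4.
So cell 5 is E4 D4 E4 D4 F#4 G#4.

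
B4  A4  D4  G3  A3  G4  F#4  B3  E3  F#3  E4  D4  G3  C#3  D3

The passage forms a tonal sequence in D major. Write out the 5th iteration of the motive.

With a 5-note motive the entries are B4, G4, E4, each down a 3rd from the previous.
Extending down a 3rd: C#4 → A3.
From A3 the diatonic shape gives A3 G3 C#3 F#2 G2.

A3 G3 C#3 F#2 G2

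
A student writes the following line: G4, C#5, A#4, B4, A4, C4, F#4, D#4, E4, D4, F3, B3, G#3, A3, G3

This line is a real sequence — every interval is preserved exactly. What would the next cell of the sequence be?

The 5-note cells begin on G4, C4, F3 — each down a 5th from the last.
From Bb2 the exact shape gives Bb2 E3 C#3 D3 C3.

Bb2 E3 C#3 D3 C3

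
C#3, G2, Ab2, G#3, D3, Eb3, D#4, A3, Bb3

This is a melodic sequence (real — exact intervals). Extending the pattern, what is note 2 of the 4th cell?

E4

Grouping in 3s, the 2nd note of each cell is G2, D3, A3.
Each moves up a 5th; the next is E4.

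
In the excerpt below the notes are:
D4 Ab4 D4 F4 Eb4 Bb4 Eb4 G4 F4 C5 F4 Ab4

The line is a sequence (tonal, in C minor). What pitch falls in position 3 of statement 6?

Bb4

With 4-note cells, note 3 of each statement runs D4, Eb4, F4.
Carrying that up a 2nd forward: G4 → Ab4 → Bb4.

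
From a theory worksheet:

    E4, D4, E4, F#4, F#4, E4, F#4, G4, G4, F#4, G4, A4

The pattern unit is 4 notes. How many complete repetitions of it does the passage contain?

3

12 notes in groups of 4 gives 12/4 = 3 statements.
Starts: E4, F#4, G4 — each up a 2nd.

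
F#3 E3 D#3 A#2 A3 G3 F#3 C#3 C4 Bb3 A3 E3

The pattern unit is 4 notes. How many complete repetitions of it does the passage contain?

3

12 notes in groups of 4 gives 12/4 = 3 statements.
Starts: F#3, A3, C4 — each up a 3rd.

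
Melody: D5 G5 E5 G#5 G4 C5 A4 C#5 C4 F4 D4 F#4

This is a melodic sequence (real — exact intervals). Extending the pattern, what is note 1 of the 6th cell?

The unit is 4 notes. Position-1 pitches of the 3 shown cells: D5, G4, C4.
Carrying that down a 5th forward: F3 → Bb2 → Eb2.

Eb2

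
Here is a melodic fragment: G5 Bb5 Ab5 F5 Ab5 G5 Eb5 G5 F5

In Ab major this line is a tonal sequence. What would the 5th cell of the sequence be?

Taking 3-note groups, the heads are G5, F5, Eb5: the pattern moves down a 2nd.
Carrying on: Db5 → C5.
So cell 5 is C5 Eb5 Db5.

C5 Eb5 Db5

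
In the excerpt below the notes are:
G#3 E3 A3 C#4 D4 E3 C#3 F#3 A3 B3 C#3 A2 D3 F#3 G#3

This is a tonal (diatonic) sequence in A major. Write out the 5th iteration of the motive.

F#2 D2 G#2 B2 C#3

With a 5-note motive the entries are G#3, E3, C#3, each down a 3rd from the previous.
Extending down a 3rd: A2 → F#2.
Statement 5 starts on F#2 and keeps the same diatonic contour: F#2 D2 G#2 B2 C#3.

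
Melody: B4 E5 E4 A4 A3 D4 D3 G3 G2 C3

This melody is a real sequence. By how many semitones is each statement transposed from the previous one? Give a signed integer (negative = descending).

Unit = 2 notes; the statements start on B4, E4, A3, D3, G2, moving down a 5th each time.
Counting half-steps from B4 to E4: -7.

-7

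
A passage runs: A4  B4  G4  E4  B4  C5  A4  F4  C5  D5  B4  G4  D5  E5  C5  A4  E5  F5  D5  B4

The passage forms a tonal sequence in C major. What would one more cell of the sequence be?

F5 G5 E5 C5

The 4-note cells begin on A4, B4, C5, D5, E5 — each up a 2nd from the last.
Statement 6 starts on F5 and keeps the same diatonic contour: F5 G5 E5 C5.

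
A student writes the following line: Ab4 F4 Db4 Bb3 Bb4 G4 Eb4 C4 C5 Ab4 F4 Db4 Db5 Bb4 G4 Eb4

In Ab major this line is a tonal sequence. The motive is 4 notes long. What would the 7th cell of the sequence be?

G5 Eb5 C5 Ab4

Taking 4-note groups, the heads are Ab4, Bb4, C5, Db5: the pattern moves up a 2nd.
Extending up a 2nd: Eb5 → F5 → G5.
Statement 7 starts on G5 and keeps the same diatonic contour: G5 Eb5 C5 Ab4.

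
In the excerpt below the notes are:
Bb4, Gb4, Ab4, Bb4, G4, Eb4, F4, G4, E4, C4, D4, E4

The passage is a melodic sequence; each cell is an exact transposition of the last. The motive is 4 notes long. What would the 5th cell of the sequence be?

A#3 F#3 G#3 A#3

Taking 4-note groups, the heads are Bb4, G4, E4: the pattern moves down a 3rd.
Carrying on: C#4 → A#3.
Statement 5 starts on A#3 and keeps the same exact contour: A#3 F#3 G#3 A#3.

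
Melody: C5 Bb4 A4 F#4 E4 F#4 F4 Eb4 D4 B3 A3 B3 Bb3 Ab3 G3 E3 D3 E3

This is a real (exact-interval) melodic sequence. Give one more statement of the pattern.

Eb3 Db3 C3 A2 G2 A2

The 6-note cells begin on C5, F4, Bb3 — each down a 5th from the last.
So cell 4 is Eb3 Db3 C3 A2 G2 A2.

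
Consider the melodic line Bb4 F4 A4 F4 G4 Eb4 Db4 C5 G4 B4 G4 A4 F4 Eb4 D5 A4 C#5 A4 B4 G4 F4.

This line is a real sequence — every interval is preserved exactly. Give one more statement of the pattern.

With a 7-note motive the entries are Bb4, C5, D5, each up a 2nd from the previous.
Statement 4 starts on E5 and keeps the same exact contour: E5 B4 D#5 B4 C#5 A4 G4.

E5 B4 D#5 B4 C#5 A4 G4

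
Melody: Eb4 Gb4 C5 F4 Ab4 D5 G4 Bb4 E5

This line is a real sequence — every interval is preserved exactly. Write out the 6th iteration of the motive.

C#5 E5 A#5

Unit = 3 notes; the statements start on Eb4, F4, G4, moving up a 2nd each time.
Carrying on: A4 → B4 → C#5.
From C#5 the exact shape gives C#5 E5 A#5.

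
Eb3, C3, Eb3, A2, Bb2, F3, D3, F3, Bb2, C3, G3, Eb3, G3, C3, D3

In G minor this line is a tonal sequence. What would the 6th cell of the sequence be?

C4 A3 C4 F3 G3

With a 5-note motive the entries are Eb3, F3, G3, each up a 2nd from the previous.
Extending up a 2nd: A3 → Bb3 → C4.
So cell 6 is C4 A3 C4 F3 G3.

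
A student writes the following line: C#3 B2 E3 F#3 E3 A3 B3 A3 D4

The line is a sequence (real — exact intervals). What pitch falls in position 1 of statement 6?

D5

The unit is 3 notes. Position-1 pitches of the 3 shown cells: C#3, F#3, B3.
Carrying that up a 4th forward: E4 → A4 → D5.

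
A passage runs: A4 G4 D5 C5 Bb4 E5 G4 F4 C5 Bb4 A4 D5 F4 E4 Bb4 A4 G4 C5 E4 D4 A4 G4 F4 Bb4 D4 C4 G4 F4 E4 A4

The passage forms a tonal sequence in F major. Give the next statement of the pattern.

With a 6-note motive the entries are A4, G4, F4, E4, D4, each down a 2nd from the previous.
From C4 the diatonic shape gives C4 Bb3 F4 E4 D4 G4.

C4 Bb3 F4 E4 D4 G4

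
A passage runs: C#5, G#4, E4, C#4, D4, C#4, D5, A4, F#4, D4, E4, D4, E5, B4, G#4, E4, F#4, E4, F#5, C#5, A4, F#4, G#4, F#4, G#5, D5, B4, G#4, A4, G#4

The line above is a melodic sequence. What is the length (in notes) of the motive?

6

There are 30 notes; a 6-note unit gives 5 cells:
C#5 G#4 E4 C#4 D4 C#4 | D5 A4 F#4 D4 E4 D4 | E5 B4 G#4 E4 F#4 E4 | F#5 C#5 A4 F#4 G#4 F#4 | G#5 D5 B4 G#4 A4 G#4
Each cell is the previous one up a 2nd — so the unit is 6 notes.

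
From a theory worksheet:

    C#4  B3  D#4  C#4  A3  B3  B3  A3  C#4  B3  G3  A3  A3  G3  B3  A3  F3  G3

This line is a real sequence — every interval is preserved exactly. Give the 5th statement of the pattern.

With a 6-note motive the entries are C#4, B3, A3, each down a 2nd from the previous.
Carrying on: G3 → F3.
Statement 5 starts on F3 and keeps the same exact contour: F3 Eb3 G3 F3 Db3 Eb3.

F3 Eb3 G3 F3 Db3 Eb3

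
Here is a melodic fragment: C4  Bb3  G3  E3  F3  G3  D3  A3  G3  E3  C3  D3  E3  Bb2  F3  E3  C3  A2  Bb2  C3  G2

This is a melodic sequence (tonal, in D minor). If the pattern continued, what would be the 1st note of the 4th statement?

The unit is 7 notes. Position-1 pitches of the 3 shown cells: C4, A3, F3.
Each moves down a 3rd; the next is D3.

D3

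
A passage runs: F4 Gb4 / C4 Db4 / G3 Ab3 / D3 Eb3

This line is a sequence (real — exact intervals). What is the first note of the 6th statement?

E2

The 2-note cells begin on F4, C4, G3, D3 — each down a 4th from the last.
Extending the heads down a 4th: A2 → E2.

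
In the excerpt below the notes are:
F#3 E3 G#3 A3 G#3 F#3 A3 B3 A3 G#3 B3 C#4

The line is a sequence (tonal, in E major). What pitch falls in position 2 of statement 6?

C#4

Grouping in 4s, the 2nd note of each cell is E3, F#3, G#3.
Extending up a 2nd: A3 → B3 → C#4.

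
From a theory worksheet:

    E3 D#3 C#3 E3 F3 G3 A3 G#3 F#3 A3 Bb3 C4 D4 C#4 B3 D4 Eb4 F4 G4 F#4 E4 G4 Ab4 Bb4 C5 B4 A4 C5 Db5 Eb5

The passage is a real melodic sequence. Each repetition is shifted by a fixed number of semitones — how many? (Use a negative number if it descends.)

With a 6-note motive the entries are E3, A3, D4, G4, C5, each up a 4th from the previous.
E3→A3 is 57 − 52 = 5 semitones.

5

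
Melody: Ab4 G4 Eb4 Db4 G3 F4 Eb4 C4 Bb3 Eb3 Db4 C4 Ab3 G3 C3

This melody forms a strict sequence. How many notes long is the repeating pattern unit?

Try groups of 5 (3 cells in 15 notes):
Ab4 G4 Eb4 Db4 G3 | F4 Eb4 C4 Bb3 Eb3 | Db4 C4 Ab3 G3 C3
That's a consistent down a 3rd shift per cell, and no other grouping gives one.

5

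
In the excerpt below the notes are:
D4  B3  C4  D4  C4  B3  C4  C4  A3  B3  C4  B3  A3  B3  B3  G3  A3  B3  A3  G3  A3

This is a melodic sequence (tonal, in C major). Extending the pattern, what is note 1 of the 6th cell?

The unit is 7 notes. Position-1 pitches of the 3 shown cells: D4, C4, B3.
Extending down a 2nd: A3 → G3 → F3.

F3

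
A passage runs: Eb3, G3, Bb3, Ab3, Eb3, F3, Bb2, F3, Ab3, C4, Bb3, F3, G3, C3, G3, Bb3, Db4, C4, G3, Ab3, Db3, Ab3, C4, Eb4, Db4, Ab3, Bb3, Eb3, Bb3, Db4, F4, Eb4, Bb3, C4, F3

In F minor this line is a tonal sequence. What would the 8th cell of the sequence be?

Taking 7-note groups, the heads are Eb3, F3, G3, Ab3, Bb3: the pattern moves up a 2nd.
Extending up a 2nd: C4 → Db4 → Eb4.
From Eb4 the diatonic shape gives Eb4 G4 Bb4 Ab4 Eb4 F4 Bb3.

Eb4 G4 Bb4 Ab4 Eb4 F4 Bb3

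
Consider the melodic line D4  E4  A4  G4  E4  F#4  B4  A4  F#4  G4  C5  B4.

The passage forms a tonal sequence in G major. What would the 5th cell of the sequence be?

A4 B4 E5 D5

Unit = 4 notes; the statements start on D4, E4, F#4, moving up a 2nd each time.
Carrying on: G4 → A4.
Statement 5 starts on A4 and keeps the same diatonic contour: A4 B4 E5 D5.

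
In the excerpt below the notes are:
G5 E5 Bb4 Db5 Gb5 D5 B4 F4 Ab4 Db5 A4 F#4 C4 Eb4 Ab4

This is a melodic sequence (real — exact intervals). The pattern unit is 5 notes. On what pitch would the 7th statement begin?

Unit = 5 notes; the statements start on G5, D5, A4, moving down a 4th each time.
Extending the heads down a 4th: E4 → B3 → F#3 → C#3.

C#3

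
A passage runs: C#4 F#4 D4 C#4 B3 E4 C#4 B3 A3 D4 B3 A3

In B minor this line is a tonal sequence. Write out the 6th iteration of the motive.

E3 A3 F#3 E3

Taking 4-note groups, the heads are C#4, B3, A3: the pattern moves down a 2nd.
Extending down a 2nd: G3 → F#3 → E3.
From E3 the diatonic shape gives E3 A3 F#3 E3.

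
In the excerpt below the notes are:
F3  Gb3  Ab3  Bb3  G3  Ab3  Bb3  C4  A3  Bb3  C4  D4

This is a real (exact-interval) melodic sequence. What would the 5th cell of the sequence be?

With a 4-note motive the entries are F3, G3, A3, each up a 2nd from the previous.
Continuing the starts: B3 → C#4.
Statement 5 starts on C#4 and keeps the same exact contour: C#4 D4 E4 F#4.

C#4 D4 E4 F#4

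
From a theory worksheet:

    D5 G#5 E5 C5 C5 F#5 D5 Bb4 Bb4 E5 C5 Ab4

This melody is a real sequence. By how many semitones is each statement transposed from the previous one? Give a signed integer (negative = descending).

With a 4-note motive the entries are D5, C5, Bb4, each down a 2nd from the previous.
D5→C5 is 72 − 74 = -2 semitones.

-2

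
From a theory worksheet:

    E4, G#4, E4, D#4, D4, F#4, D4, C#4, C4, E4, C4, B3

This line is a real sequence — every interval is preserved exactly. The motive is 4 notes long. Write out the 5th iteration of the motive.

Ab3 C4 Ab3 G3

Unit = 4 notes; the statements start on E4, D4, C4, moving down a 2nd each time.
Continuing the starts: Bb3 → Ab3.
So cell 5 is Ab3 C4 Ab3 G3.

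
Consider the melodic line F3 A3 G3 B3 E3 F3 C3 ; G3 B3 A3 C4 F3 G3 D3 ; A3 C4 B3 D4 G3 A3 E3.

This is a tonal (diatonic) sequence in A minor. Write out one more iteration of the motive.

The 7-note cells begin on F3, G3, A3 — each up a 2nd from the last.
Statement 4 starts on B3 and keeps the same diatonic contour: B3 D4 C4 E4 A3 B3 F3.

B3 D4 C4 E4 A3 B3 F3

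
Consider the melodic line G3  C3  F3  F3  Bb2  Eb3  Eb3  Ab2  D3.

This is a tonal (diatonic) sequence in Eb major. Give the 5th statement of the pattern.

C3 F2 Bb2

With a 3-note motive the entries are G3, F3, Eb3, each down a 2nd from the previous.
Carrying on: D3 → C3.
Statement 5 starts on C3 and keeps the same diatonic contour: C3 F2 Bb2.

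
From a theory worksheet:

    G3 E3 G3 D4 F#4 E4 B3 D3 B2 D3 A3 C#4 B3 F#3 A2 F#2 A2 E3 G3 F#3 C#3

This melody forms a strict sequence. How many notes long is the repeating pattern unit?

Try groups of 7 (3 cells in 21 notes):
G3 E3 G3 D4 F#4 E4 B3 | D3 B2 D3 A3 C#4 B3 F#3 | A2 F#2 A2 E3 G3 F#3 C#3
Every group is a transposition down a 4th of the one before; no shorter unit works.

7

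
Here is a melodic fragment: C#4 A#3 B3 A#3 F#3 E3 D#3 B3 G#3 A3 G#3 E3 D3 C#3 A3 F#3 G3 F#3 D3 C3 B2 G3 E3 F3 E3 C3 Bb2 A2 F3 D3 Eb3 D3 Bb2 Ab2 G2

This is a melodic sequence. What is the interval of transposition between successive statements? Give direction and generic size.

Unit = 7 notes; the statements start on C#4, B3, A3, G3, F3, moving down a 2nd each time.
C#4 to B3 is down a 2nd.

down a 2nd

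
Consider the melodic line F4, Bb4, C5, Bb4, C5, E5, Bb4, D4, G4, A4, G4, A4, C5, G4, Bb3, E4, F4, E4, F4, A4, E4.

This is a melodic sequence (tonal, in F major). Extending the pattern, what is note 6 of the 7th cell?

G3

Grouping in 7s, the 6th note of each cell is E5, C5, A4.
Each moves down a 3rd. Continuing: F4 → D4 → Bb3 → G3.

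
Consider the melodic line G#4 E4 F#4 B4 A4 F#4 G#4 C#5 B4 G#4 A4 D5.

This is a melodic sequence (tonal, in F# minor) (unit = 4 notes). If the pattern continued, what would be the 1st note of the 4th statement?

The unit is 4 notes. Position-1 pitches of the 3 shown cells: G#4, A4, B4.
One more up a 2nd gives C#5.

C#5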